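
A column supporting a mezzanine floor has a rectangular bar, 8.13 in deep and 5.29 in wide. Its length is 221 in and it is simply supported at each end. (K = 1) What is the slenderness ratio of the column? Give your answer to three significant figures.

λ ≈ 145

Buckling occurs about the weak axis: I_min = h·b³/12 with b = 5.29 in (the shorter side).
I_min = 8.13×5.29³/12 = 100.3 in⁴
A = 43.01 in²;  r_min = √(I/A) = √(100.3/43.01) = 1.527 in
L_e = K·L = 1 × 221 = 221.0 in
λ = L_e / r_min = 221.00 / 1.527 = 145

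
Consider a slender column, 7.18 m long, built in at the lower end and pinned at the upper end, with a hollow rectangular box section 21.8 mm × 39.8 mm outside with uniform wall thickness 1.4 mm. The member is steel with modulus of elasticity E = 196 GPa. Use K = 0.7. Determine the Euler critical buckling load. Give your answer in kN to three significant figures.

Inner dimensions: h_i = 39.8 − 2×1.4 = 37.00 mm, b_i = 21.8 − 2×1.4 = 19.00 mm
Weak-axis I_min = (h_o·b_o³ − h_i·b_i³)/12 with b_o = 21.8, b_i = 19.00 mm (shorter outer/inner sides).
I_min = (39.8×21.8³ − 37.00×19.00³)/12 = 1.321×10^4 mm⁴
I = 1.321×10^4 mm⁴ = 1.321×10^-8 m⁴
Effective length L_e = K·L = 0.7 × 7.18 = 5.026 m
P_cr = π²EI / L_e² = π² × 196×10⁹ × 1.321×10^-8 / 5.026² = 1.012×10^3 N

P_cr ≈ 1.01 kN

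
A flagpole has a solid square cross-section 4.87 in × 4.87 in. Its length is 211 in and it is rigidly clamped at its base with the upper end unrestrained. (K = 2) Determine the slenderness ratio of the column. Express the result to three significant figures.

λ ≈ 300

For a square r = a/√12 = 4.87/√12 = 1.406 in
L_e = K·L = 2 × 211 = 422.0 in
λ = L_e / r_min = 422.00 / 1.406 = 300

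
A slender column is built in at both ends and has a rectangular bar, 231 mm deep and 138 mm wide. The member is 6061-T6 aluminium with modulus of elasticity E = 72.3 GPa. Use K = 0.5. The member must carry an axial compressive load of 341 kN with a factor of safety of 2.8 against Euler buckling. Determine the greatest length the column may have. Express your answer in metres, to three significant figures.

Buckling occurs about the weak axis: I_min = h·b³/12 with b = 138 mm (the shorter side).
I_min = 231×138³/12 = 5.059×10^7 mm⁴
I = 5.059×10^-5 m⁴
Required critical load P_cr = n·P = 2.8 × 341 = 954.8 kN = 9.548×10^5 N
From P_cr = π²EI/(K·L)²:  L = (1/K)·√(π²EI/P_cr) = (1/0.5)·√(π²×7.23×10^10×5.059×10^-5/9.548×10^5)
L = 12.3 m

L_max ≈ 12.3 m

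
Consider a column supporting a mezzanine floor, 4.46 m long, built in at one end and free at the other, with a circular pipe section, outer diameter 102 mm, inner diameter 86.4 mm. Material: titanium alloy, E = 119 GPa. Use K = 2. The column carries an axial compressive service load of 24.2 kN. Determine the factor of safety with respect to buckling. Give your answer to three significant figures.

d_o = 102 mm, d_i = 86.4 mm
I = π(d_o⁴ − d_i⁴)/64 = π(102⁴ − 86.40⁴)/64 = 2.578×10^6 mm⁴
I = 2.578×10^6 mm⁴ = 2.578×10^-6 m⁴
Effective length L_e = K·L = 2 × 4.46 = 8.920 m
P_cr = π²EI / L_e² = π² × 119×10⁹ × 2.578×10^-6 / 8.920² = 3.805×10^4 N
Factor of safety n = P_cr / P = 38.053 / 24.2 = 1.57

n ≈ 1.57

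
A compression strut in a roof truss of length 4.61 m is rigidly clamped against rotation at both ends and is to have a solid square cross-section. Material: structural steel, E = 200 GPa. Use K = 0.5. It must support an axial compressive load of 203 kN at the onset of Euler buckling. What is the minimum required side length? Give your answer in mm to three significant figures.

a ≈ 50.6 mm

L_e = K·L = 0.5 × 4.61 = 2.305 m
Required I = P_cr·L_e²/(π²E) = 2.030×10^5 × 2.305² / (π² × 2.00×10^11) = 5.464×10^-7 m⁴
I_req = 5.464×10^5 mm⁴
Solid square: I = a⁴/12  ⇒  a = (12I)^(1/4) = (12×5.464×10^5)^(1/4) = 50.6 mm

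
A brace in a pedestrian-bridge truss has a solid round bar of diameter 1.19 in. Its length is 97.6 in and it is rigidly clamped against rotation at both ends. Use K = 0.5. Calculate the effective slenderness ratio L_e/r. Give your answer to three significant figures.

For a solid circle r = d/4 = 1.19/4 = 0.2975 in
L_e = K·L = 0.5 × 97.6 = 48.80 in
λ = L_e / r_min = 48.800 / 0.2975 = 164

λ ≈ 164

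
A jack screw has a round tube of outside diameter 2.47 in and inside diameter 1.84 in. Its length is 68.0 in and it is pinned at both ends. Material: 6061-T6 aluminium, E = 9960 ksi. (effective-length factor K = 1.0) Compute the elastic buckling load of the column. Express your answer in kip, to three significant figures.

d_o = 2.47 in, d_i = 1.84 in
I = π(d_o⁴ − d_i⁴)/64 = π(2.47⁴ − 1.840⁴)/64 = 1.264 in⁴
Effective length L_e = K·L = 1 × 68.0 = 68.00 in
P_cr = π²EI / L_e² = π² × 9960×10³ × 1.264 / 68.00² = 2.688×10^4 lb

P_cr ≈ 26.9 kip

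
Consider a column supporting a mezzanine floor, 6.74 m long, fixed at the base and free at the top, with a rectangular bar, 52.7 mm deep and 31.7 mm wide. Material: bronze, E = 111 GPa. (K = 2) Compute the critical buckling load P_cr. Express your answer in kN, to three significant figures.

P_cr ≈ 0.843 kN

Buckling occurs about the weak axis: I_min = h·b³/12 with b = 31.7 mm (the shorter side).
I_min = 52.7×31.7³/12 = 1.399×10^5 mm⁴
I = 1.399×10^5 mm⁴ = 1.399×10^-7 m⁴
Effective length L_e = K·L = 2 × 6.74 = 13.48 m
P_cr = π²EI / L_e² = π² × 111×10⁹ × 1.399×10^-7 / 13.48² = 843.4 N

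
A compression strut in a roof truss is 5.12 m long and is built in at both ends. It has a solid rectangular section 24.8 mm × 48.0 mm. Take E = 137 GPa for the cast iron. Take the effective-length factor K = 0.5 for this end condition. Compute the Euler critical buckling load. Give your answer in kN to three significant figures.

Buckling occurs about the weak axis: I_min = h·b³/12 with b = 24.8 mm (the shorter side).
I_min = 48.0×24.8³/12 = 6.101×10^4 mm⁴
I = 6.101×10^4 mm⁴ = 6.101×10^-8 m⁴
Effective length L_e = K·L = 0.5 × 5.12 = 2.560 m
P_cr = π²EI / L_e² = π² × 137×10⁹ × 6.101×10^-8 / 2.560² = 1.259×10^4 N

P_cr ≈ 12.6 kN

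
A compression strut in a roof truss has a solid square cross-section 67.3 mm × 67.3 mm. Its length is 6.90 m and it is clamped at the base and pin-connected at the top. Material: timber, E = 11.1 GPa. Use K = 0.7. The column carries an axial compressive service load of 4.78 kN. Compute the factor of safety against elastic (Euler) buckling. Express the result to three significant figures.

n ≈ 1.68

I = a⁴/12 = 67.3⁴/12 = 1.710×10^6 mm⁴
I = 1.710×10^6 mm⁴ = 1.710×10^-6 m⁴
Effective length L_e = K·L = 0.7 × 6.90 = 4.830 m
P_cr = π²EI / L_e² = π² × 11.1×10⁹ × 1.710×10^-6 / 4.830² = 8.028×10^3 N
Factor of safety n = P_cr / P = 8.0280 / 4.78 = 1.68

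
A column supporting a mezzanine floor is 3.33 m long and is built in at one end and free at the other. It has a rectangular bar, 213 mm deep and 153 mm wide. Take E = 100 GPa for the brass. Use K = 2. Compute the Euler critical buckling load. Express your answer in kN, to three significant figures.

P_cr ≈ 1410 kN

Buckling occurs about the weak axis: I_min = h·b³/12 with b = 153 mm (the shorter side).
I_min = 213×153³/12 = 6.357×10^7 mm⁴
I = 6.357×10^7 mm⁴ = 6.357×10^-5 m⁴
Effective length L_e = K·L = 2 × 3.33 = 6.660 m
P_cr = π²EI / L_e² = π² × 100×10⁹ × 6.357×10^-5 / 6.660² = 1.415×10^6 N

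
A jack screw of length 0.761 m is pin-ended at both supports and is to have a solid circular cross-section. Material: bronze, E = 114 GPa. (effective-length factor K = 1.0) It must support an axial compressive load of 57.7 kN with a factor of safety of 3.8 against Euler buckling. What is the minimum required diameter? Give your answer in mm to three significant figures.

d ≈ 38.9 mm

Required P_cr = n·P = 3.8 × 57.7 = 219.3 kN
L_e = K·L = 1 × 0.761 = 0.7610 m
Required I = P_cr·L_e²/(π²E) = 2.193×10^5 × 0.7610² / (π² × 1.14×10^11) = 1.129×10^-7 m⁴
I_req = 1.129×10^5 mm⁴
Solid circle: I = πd⁴/64  ⇒  d = (64I/π)^(1/4) = (64×1.129×10^5/π)^(1/4) = 38.9 mm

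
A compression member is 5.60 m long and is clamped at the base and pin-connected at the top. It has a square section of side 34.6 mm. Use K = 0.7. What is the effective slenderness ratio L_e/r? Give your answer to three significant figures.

I = a⁴/12 = 34.6⁴/12 = 1.194×10^5 mm⁴
A = 1.197×10^3 mm²;  r_min = √(I/A) = √(1.194×10^5/1.197×10^3) = 9.988 mm
L_e = K·L = 0.7 × 5.60 m = 3.920 m = 3920.0 mm
λ = L_e / r_min = 3920.0 / 9.988 = 392

λ ≈ 392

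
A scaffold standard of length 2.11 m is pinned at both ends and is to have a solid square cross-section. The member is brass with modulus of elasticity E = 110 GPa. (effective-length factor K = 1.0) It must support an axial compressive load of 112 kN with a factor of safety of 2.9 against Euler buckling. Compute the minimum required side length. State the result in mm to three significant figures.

Required P_cr = n·P = 2.9 × 112 = 324.8 kN
L_e = K·L = 1 × 2.11 = 2.110 m
Required I = P_cr·L_e²/(π²E) = 3.248×10^5 × 2.110² / (π² × 1.10×10^11) = 1.332×10^-6 m⁴
I_req = 1.332×10^6 mm⁴
Solid square: I = a⁴/12  ⇒  a = (12I)^(1/4) = (12×1.332×10^6)^(1/4) = 63.2 mm

a ≈ 63.2 mm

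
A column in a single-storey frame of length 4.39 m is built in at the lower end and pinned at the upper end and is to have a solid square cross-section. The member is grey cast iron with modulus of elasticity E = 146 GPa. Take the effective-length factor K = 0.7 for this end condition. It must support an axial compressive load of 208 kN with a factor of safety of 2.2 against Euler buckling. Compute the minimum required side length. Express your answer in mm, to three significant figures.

Required P_cr = n·P = 2.2 × 208 = 457.6 kN
L_e = K·L = 0.7 × 4.39 = 3.073 m
Required I = P_cr·L_e²/(π²E) = 4.576×10^5 × 3.073² / (π² × 1.46×10^11) = 2.999×10^-6 m⁴
I_req = 2.999×10^6 mm⁴
Solid square: I = a⁴/12  ⇒  a = (12I)^(1/4) = (12×2.999×10^6)^(1/4) = 77.5 mm

a ≈ 77.5 mm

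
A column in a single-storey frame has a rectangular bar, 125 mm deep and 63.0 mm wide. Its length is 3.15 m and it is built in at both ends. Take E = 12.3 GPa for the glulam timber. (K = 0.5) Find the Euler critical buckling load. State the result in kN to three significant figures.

Buckling occurs about the weak axis: I_min = h·b³/12 with b = 63.0 mm (the shorter side).
I_min = 125×63.0³/12 = 2.605×10^6 mm⁴
I = 2.605×10^6 mm⁴ = 2.605×10^-6 m⁴
Effective length L_e = K·L = 0.5 × 3.15 = 1.575 m
P_cr = π²EI / L_e² = π² × 12.3×10⁹ × 2.605×10^-6 / 1.575² = 1.275×10^5 N

P_cr ≈ 127 kN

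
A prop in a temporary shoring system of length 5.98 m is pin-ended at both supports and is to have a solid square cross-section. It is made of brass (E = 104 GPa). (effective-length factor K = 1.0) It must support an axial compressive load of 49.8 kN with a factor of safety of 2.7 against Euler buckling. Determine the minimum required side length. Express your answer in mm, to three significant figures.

Required P_cr = n·P = 2.7 × 49.8 = 134.5 kN
L_e = K·L = 1 × 5.98 = 5.980 m
Required I = P_cr·L_e²/(π²E) = 1.345×10^5 × 5.980² / (π² × 1.04×10^11) = 4.684×10^-6 m⁴
I_req = 4.684×10^6 mm⁴
Solid square: I = a⁴/12  ⇒  a = (12I)^(1/4) = (12×4.684×10^6)^(1/4) = 86.6 mm

a ≈ 86.6 mm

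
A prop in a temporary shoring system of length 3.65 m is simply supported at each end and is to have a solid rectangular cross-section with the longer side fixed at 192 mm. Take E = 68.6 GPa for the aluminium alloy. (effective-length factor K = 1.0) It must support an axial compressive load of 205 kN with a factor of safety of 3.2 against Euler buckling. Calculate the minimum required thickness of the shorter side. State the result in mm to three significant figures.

b ≈ 93.1 mm

Required P_cr = n·P = 3.2 × 205 = 656.0 kN
L_e = K·L = 1 × 3.65 = 3.650 m
Required I = P_cr·L_e²/(π²E) = 6.560×10^5 × 3.650² / (π² × 6.86×10^10) = 1.291×10^-5 m⁴
I_req = 1.291×10^7 mm⁴
Rectangle, weak axis: I_min = h·b³/12 with h = 192 mm fixed  ⇒  b = (12I/h)^(1/3) = 93.1 mm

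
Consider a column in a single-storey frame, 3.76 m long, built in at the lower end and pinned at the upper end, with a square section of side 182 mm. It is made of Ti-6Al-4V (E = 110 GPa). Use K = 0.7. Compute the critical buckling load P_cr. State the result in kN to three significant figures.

I = a⁴/12 = 182⁴/12 = 9.143×10^7 mm⁴
I = 9.143×10^7 mm⁴ = 9.143×10^-5 m⁴
Effective length L_e = K·L = 0.7 × 3.76 = 2.632 m
P_cr = π²EI / L_e² = π² × 110×10⁹ × 9.143×10^-5 / 2.632² = 1.433×10^7 N

P_cr ≈ 14300 kN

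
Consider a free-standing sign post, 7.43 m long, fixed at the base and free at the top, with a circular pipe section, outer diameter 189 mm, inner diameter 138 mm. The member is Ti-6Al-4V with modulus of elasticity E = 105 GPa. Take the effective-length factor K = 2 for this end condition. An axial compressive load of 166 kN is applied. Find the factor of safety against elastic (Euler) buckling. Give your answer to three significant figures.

n ≈ 1.27

d_o = 189 mm, d_i = 138 mm
I = π(d_o⁴ − d_i⁴)/64 = π(189⁴ − 138.0⁴)/64 = 4.483×10^7 mm⁴
I = 4.483×10^7 mm⁴ = 4.483×10^-5 m⁴
Effective length L_e = K·L = 2 × 7.43 = 14.86 m
P_cr = π²EI / L_e² = π² × 105×10⁹ × 4.483×10^-5 / 14.86² = 2.104×10^5 N
Factor of safety n = P_cr / P = 210.40 / 166 = 1.27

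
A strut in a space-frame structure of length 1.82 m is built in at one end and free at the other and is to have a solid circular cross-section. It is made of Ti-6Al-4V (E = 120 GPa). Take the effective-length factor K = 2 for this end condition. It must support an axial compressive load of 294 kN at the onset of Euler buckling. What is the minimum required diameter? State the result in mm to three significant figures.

d ≈ 90.5 mm

L_e = K·L = 2 × 1.82 = 3.640 m
Required I = P_cr·L_e²/(π²E) = 2.940×10^5 × 3.640² / (π² × 1.20×10^11) = 3.289×10^-6 m⁴
I_req = 3.289×10^6 mm⁴
Solid circle: I = πd⁴/64  ⇒  d = (64I/π)^(1/4) = (64×3.289×10^6/π)^(1/4) = 90.5 mm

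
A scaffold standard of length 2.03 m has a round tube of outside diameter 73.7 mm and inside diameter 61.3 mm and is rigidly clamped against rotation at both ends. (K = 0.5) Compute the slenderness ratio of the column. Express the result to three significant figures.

λ ≈ 42.4

d_o = 73.7 mm, d_i = 61.3 mm
I = π(d_o⁴ − d_i⁴)/64 = π(73.7⁴ − 61.30⁴)/64 = 7.551×10^5 mm⁴
A = 1.315×10^3 mm²;  r_min = √(I/A) = √(7.551×10^5/1.315×10^3) = 23.97 mm
L_e = K·L = 0.5 × 2.03 m = 1.015 m = 1015.0 mm
λ = L_e / r_min = 1015.0 / 23.97 = 42.4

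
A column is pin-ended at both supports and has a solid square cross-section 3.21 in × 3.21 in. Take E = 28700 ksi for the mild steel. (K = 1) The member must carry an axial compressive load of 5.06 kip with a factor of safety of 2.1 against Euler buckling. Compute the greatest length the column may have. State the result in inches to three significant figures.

L_max ≈ 486 in

I = a⁴/12 = 3.21⁴/12 = 8.848 in⁴
Required critical load P_cr = n·P = 2.1 × 5.06 = 10.63 kip = 1.063×10^4 lb
From P_cr = π²EI/(K·L)²:  L = (1/K)·√(π²EI/P_cr) = (1/1)·√(π²×2.87×10^7×8.848/1.063×10^4)
L = 486 in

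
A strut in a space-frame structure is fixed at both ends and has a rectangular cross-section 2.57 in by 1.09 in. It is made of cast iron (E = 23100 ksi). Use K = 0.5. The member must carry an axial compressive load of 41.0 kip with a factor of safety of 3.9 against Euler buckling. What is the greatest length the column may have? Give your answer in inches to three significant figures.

L_max ≈ 39.8 in

Buckling occurs about the weak axis: I_min = h·b³/12 with b = 1.09 in (the shorter side).
I_min = 2.57×1.09³/12 = 0.2774 in⁴
Required critical load P_cr = n·P = 3.9 × 41.0 = 159.9 kip = 1.599×10^5 lb
From P_cr = π²EI/(K·L)²:  L = (1/K)·√(π²EI/P_cr) = (1/0.5)·√(π²×2.31×10^7×0.2774/1.599×10^5)
L = 39.8 in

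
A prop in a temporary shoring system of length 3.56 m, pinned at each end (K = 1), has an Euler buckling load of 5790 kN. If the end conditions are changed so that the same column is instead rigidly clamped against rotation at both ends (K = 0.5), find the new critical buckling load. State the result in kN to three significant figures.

P_cr ∝ 1/K², so P_cr,new = P_cr,old × (K_old/K_new)² = 5790 × (1/0.5)²
= 5790 × 4.000 = 23200 kN

P_cr ≈ 23200 kN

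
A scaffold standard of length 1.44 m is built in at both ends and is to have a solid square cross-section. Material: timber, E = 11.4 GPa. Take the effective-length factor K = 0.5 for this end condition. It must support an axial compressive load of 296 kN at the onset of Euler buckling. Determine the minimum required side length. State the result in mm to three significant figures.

a ≈ 63.6 mm

L_e = K·L = 0.5 × 1.44 = 0.7200 m
Required I = P_cr·L_e²/(π²E) = 2.960×10^5 × 0.7200² / (π² × 1.14×10^10) = 1.364×10^-6 m⁴
I_req = 1.364×10^6 mm⁴
Solid square: I = a⁴/12  ⇒  a = (12I)^(1/4) = (12×1.364×10^6)^(1/4) = 63.6 mm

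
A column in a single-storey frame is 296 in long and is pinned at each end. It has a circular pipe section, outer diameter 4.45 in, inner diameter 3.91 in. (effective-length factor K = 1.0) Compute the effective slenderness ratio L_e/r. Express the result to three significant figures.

d_o = 4.45 in, d_i = 3.91 in
I = π(d_o⁴ − d_i⁴)/64 = π(4.45⁴ − 3.910⁴)/64 = 7.776 in⁴
A = 3.546 in²;  r_min = √(I/A) = √(7.776/3.546) = 1.481 in
L_e = K·L = 1 × 296 = 296.0 in
λ = L_e / r_min = 296.00 / 1.481 = 200

λ ≈ 200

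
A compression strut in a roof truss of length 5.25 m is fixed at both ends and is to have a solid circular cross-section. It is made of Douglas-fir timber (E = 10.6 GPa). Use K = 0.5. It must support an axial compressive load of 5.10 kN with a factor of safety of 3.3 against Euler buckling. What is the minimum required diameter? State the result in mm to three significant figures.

d ≈ 68.9 mm

Required P_cr = n·P = 3.3 × 5.10 = 16.83 kN
L_e = K·L = 0.5 × 5.25 = 2.625 m
Required I = P_cr·L_e²/(π²E) = 1.683×10^4 × 2.625² / (π² × 1.06×10^10) = 1.109×10^-6 m⁴
I_req = 1.109×10^6 mm⁴
Solid circle: I = πd⁴/64  ⇒  d = (64I/π)^(1/4) = (64×1.109×10^6/π)^(1/4) = 68.9 mm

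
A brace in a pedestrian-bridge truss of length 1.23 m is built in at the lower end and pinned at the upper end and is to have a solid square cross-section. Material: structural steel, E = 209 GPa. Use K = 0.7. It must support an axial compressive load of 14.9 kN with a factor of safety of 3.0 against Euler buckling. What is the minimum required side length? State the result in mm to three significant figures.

Required P_cr = n·P = 3.0 × 14.9 = 44.70 kN
L_e = K·L = 0.7 × 1.23 = 0.8610 m
Required I = P_cr·L_e²/(π²E) = 4.470×10^4 × 0.8610² / (π² × 2.09×10^11) = 1.606×10^-8 m⁴
I_req = 1.606×10^4 mm⁴
Solid square: I = a⁴/12  ⇒  a = (12I)^(1/4) = (12×1.606×10^4)^(1/4) = 21.0 mm

a ≈ 21.0 mm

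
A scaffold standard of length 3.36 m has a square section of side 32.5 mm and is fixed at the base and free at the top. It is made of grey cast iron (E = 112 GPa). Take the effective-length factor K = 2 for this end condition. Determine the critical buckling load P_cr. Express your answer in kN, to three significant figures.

P_cr ≈ 2.28 kN

I = a⁴/12 = 32.5⁴/12 = 9.297×10^4 mm⁴
I = 9.297×10^4 mm⁴ = 9.297×10^-8 m⁴
Effective length L_e = K·L = 2 × 3.36 = 6.720 m
P_cr = π²EI / L_e² = π² × 112×10⁹ × 9.297×10^-8 / 6.720² = 2.276×10^3 N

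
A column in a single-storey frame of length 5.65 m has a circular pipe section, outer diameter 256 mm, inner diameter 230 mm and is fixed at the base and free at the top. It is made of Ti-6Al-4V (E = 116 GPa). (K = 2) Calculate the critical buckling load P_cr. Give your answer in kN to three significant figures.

P_cr ≈ 659 kN

d_o = 256 mm, d_i = 230 mm
I = π(d_o⁴ − d_i⁴)/64 = π(256⁴ − 230.0⁴)/64 = 7.346×10^7 mm⁴
I = 7.346×10^7 mm⁴ = 7.346×10^-5 m⁴
Effective length L_e = K·L = 2 × 5.65 = 11.30 m
P_cr = π²EI / L_e² = π² × 116×10⁹ × 7.346×10^-5 / 11.30² = 6.587×10^5 N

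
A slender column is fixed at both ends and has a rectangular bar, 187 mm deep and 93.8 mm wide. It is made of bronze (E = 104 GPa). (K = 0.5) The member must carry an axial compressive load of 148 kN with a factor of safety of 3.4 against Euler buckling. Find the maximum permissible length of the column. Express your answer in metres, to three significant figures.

Buckling occurs about the weak axis: I_min = h·b³/12 with b = 93.8 mm (the shorter side).
I_min = 187×93.8³/12 = 1.286×10^7 mm⁴
I = 1.286×10^-5 m⁴
Required critical load P_cr = n·P = 3.4 × 148 = 503.2 kN = 5.032×10^5 N
From P_cr = π²EI/(K·L)²:  L = (1/K)·√(π²EI/P_cr) = (1/0.5)·√(π²×1.04×10^11×1.286×10^-5/5.032×10^5)
L = 10.2 m

L_max ≈ 10.2 m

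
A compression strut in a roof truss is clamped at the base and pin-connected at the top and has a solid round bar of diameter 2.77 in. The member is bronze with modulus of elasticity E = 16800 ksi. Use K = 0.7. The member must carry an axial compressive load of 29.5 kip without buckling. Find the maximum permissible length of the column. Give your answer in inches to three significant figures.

I = πd⁴/64 = π×2.77⁴/64 = 2.890 in⁴
At the buckling limit P_cr = P = 2.950×10^4 lb
From P_cr = π²EI/(K·L)²:  L = (1/K)·√(π²EI/P_cr) = (1/0.7)·√(π²×1.68×10^7×2.890/2.950×10^4)
L = 182 in

L_max ≈ 182 in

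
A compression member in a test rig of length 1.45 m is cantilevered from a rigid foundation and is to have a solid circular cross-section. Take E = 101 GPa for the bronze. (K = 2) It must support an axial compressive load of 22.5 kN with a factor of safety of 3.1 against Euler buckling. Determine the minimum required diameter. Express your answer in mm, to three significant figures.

Required P_cr = n·P = 3.1 × 22.5 = 69.75 kN
L_e = K·L = 2 × 1.45 = 2.900 m
Required I = P_cr·L_e²/(π²E) = 6.975×10^4 × 2.900² / (π² × 1.01×10^11) = 5.885×10^-7 m⁴
I_req = 5.885×10^5 mm⁴
Solid circle: I = πd⁴/64  ⇒  d = (64I/π)^(1/4) = (64×5.885×10^5/π)^(1/4) = 58.8 mm

d ≈ 58.8 mm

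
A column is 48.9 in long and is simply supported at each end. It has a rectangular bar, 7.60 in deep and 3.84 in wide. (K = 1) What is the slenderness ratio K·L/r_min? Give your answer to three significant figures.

λ ≈ 44.1

Buckling occurs about the weak axis: I_min = h·b³/12 with b = 3.84 in (the shorter side).
I_min = 7.60×3.84³/12 = 35.86 in⁴
A = 29.18 in²;  r_min = √(I/A) = √(35.86/29.18) = 1.109 in
L_e = K·L = 1 × 48.9 = 48.90 in
λ = L_e / r_min = 48.900 / 1.109 = 44.1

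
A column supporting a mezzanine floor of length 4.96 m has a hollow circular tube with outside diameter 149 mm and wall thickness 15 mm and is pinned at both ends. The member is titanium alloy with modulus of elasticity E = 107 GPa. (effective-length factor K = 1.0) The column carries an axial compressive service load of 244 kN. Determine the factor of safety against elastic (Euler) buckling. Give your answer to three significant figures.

n ≈ 2.52

Inner diameter d_i = 149 − 2×15 = 119.0 mm
I = π(d_o⁴ − d_i⁴)/64 = π(149⁴ − 119.0⁴)/64 = 1.435×10^7 mm⁴
I = 1.435×10^7 mm⁴ = 1.435×10^-5 m⁴
Effective length L_e = K·L = 1 × 4.96 = 4.960 m
P_cr = π²EI / L_e² = π² × 107×10⁹ × 1.435×10^-5 / 4.960² = 6.160×10^5 N
Factor of safety n = P_cr / P = 616.02 / 244 = 2.52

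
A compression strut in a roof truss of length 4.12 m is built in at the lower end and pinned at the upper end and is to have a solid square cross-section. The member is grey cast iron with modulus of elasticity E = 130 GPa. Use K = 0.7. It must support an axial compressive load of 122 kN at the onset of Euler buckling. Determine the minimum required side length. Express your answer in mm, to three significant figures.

a ≈ 55.5 mm

L_e = K·L = 0.7 × 4.12 = 2.884 m
Required I = P_cr·L_e²/(π²E) = 1.220×10^5 × 2.884² / (π² × 1.30×10^11) = 7.909×10^-7 m⁴
I_req = 7.909×10^5 mm⁴
Solid square: I = a⁴/12  ⇒  a = (12I)^(1/4) = (12×7.909×10^5)^(1/4) = 55.5 mm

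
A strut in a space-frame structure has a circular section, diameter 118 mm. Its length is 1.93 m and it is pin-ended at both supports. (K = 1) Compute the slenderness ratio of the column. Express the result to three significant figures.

λ ≈ 65.4

For a solid circle r = d/4 = 118/4 = 29.50 mm
L_e = K·L = 1 × 1.93 m = 1.930 m = 1930.0 mm
λ = L_e / r_min = 1930.0 / 29.50 = 65.4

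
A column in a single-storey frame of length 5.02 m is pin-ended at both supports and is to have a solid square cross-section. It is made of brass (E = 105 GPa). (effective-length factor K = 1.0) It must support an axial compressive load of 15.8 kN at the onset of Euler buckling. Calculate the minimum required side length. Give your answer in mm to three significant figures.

a ≈ 46.3 mm

L_e = K·L = 1 × 5.02 = 5.020 m
Required I = P_cr·L_e²/(π²E) = 1.580×10^4 × 5.020² / (π² × 1.05×10^11) = 3.842×10^-7 m⁴
I_req = 3.842×10^5 mm⁴
Solid square: I = a⁴/12  ⇒  a = (12I)^(1/4) = (12×3.842×10^5)^(1/4) = 46.3 mm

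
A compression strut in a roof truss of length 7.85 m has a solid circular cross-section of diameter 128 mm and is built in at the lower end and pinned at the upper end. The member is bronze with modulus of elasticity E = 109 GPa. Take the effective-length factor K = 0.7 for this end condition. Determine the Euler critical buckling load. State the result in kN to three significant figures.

P_cr ≈ 469 kN

I = πd⁴/64 = π×128⁴/64 = 1.318×10^7 mm⁴
I = 1.318×10^7 mm⁴ = 1.318×10^-5 m⁴
Effective length L_e = K·L = 0.7 × 7.85 = 5.495 m
P_cr = π²EI / L_e² = π² × 109×10⁹ × 1.318×10^-5 / 5.495² = 4.695×10^5 N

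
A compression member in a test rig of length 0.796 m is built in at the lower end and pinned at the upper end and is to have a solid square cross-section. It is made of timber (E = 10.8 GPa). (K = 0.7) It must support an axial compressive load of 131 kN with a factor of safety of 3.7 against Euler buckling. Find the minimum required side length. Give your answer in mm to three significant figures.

a ≈ 64.2 mm

Required P_cr = n·P = 3.7 × 131 = 484.7 kN
L_e = K·L = 0.7 × 0.796 = 0.5572 m
Required I = P_cr·L_e²/(π²E) = 4.847×10^5 × 0.5572² / (π² × 1.08×10^10) = 1.412×10^-6 m⁴
I_req = 1.412×10^6 mm⁴
Solid square: I = a⁴/12  ⇒  a = (12I)^(1/4) = (12×1.412×10^6)^(1/4) = 64.2 mm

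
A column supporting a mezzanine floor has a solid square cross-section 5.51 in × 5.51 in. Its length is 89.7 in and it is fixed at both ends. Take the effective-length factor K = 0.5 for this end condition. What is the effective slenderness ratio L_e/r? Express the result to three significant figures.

I = a⁴/12 = 5.51⁴/12 = 76.81 in⁴
A = 30.36 in²;  r_min = √(I/A) = √(76.81/30.36) = 1.591 in
L_e = K·L = 0.5 × 89.7 = 44.85 in
λ = L_e / r_min = 44.850 / 1.591 = 28.2

λ ≈ 28.2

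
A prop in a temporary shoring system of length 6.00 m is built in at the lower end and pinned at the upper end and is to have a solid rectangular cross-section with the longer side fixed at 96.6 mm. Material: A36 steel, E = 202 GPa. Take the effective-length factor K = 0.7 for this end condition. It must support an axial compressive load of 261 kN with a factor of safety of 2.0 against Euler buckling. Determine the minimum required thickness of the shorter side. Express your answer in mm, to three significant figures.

b ≈ 83.1 mm

Required P_cr = n·P = 2.0 × 261 = 522.0 kN
L_e = K·L = 0.7 × 6.00 = 4.200 m
Required I = P_cr·L_e²/(π²E) = 5.220×10^5 × 4.200² / (π² × 2.02×10^11) = 4.619×10^-6 m⁴
I_req = 4.619×10^6 mm⁴
Rectangle, weak axis: I_min = h·b³/12 with h = 96.6 mm fixed  ⇒  b = (12I/h)^(1/3) = 83.1 mm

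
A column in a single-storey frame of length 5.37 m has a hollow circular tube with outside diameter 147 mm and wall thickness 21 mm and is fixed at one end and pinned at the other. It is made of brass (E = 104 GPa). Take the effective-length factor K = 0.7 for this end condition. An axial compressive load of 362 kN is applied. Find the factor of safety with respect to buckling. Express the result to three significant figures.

n ≈ 3.40

Inner diameter d_i = 147 − 2×21 = 105.0 mm
I = π(d_o⁴ − d_i⁴)/64 = π(147⁴ − 105.0⁴)/64 = 1.695×10^7 mm⁴
I = 1.695×10^7 mm⁴ = 1.695×10^-5 m⁴
Effective length L_e = K·L = 0.7 × 5.37 = 3.759 m
P_cr = π²EI / L_e² = π² × 104×10⁹ × 1.695×10^-5 / 3.759² = 1.232×10^6 N
Factor of safety n = P_cr / P = 1231.6 / 362 = 3.40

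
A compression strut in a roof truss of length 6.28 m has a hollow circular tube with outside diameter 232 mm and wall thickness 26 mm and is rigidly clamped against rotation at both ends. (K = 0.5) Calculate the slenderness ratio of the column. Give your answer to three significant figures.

λ ≈ 42.8

Inner diameter d_i = 232 − 2×26 = 180.0 mm
I = π(d_o⁴ − d_i⁴)/64 = π(232⁴ − 180.0⁴)/64 = 9.068×10^7 mm⁴
A = 1.683×10^4 mm²;  r_min = √(I/A) = √(9.068×10^7/1.683×10^4) = 73.41 mm
L_e = K·L = 0.5 × 6.28 m = 3.140 m = 3140.0 mm
λ = L_e / r_min = 3140.0 / 73.41 = 42.8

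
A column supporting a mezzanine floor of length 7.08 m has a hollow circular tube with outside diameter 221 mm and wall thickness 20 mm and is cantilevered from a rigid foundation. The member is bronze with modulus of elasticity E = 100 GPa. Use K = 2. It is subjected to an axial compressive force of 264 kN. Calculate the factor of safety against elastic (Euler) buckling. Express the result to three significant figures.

Inner diameter d_i = 221 − 2×20 = 181.0 mm
I = π(d_o⁴ − d_i⁴)/64 = π(221⁴ − 181.0⁴)/64 = 6.441×10^7 mm⁴
I = 6.441×10^7 mm⁴ = 6.441×10^-5 m⁴
Effective length L_e = K·L = 2 × 7.08 = 14.16 m
P_cr = π²EI / L_e² = π² × 100×10⁹ × 6.441×10^-5 / 14.16² = 3.171×10^5 N
Factor of safety n = P_cr / P = 317.05 / 264 = 1.20

n ≈ 1.20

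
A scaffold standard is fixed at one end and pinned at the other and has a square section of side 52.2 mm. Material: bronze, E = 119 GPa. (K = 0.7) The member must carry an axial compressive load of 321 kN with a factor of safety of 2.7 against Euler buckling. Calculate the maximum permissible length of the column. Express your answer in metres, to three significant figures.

L_max ≈ 1.31 m

I = a⁴/12 = 52.2⁴/12 = 6.187×10^5 mm⁴
I = 6.187×10^-7 m⁴
Required critical load P_cr = n·P = 2.7 × 321 = 866.7 kN = 8.667×10^5 N
From P_cr = π²EI/(K·L)²:  L = (1/K)·√(π²EI/P_cr) = (1/0.7)·√(π²×1.19×10^11×6.187×10^-7/8.667×10^5)
L = 1.31 m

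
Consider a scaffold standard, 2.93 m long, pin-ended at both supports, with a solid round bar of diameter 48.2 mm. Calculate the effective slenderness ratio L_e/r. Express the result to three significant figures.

For a solid circle r = d/4 = 48.2/4 = 12.05 mm
L_e = K·L = 1 × 2.93 m = 2.930 m = 2930.0 mm
λ = L_e / r_min = 2930.0 / 12.05 = 243

λ ≈ 243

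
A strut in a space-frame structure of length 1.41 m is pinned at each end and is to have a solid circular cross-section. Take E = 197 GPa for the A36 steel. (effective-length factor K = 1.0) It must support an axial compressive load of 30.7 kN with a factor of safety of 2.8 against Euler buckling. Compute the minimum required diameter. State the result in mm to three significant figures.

Required P_cr = n·P = 2.8 × 30.7 = 85.96 kN
L_e = K·L = 1 × 1.41 = 1.410 m
Required I = P_cr·L_e²/(π²E) = 8.596×10^4 × 1.410² / (π² × 1.97×10^11) = 8.790×10^-8 m⁴
I_req = 8.790×10^4 mm⁴
Solid circle: I = πd⁴/64  ⇒  d = (64I/π)^(1/4) = (64×8.790×10^4/π)^(1/4) = 36.6 mm

d ≈ 36.6 mm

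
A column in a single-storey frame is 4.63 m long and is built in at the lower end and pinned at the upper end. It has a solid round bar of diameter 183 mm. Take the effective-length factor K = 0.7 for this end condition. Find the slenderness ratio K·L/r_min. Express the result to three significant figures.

λ ≈ 70.8

I = πd⁴/64 = π×183⁴/64 = 5.505×10^7 mm⁴
A = 2.630×10^4 mm²;  r_min = √(I/A) = √(5.505×10^7/2.630×10^4) = 45.75 mm
L_e = K·L = 0.7 × 4.63 m = 3.241 m = 3241.0 mm
λ = L_e / r_min = 3241.0 / 45.75 = 70.8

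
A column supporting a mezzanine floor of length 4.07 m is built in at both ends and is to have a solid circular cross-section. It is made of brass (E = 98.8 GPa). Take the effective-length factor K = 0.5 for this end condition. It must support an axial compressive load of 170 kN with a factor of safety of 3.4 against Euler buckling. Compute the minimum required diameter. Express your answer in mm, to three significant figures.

Required P_cr = n·P = 3.4 × 170 = 578.0 kN
L_e = K·L = 0.5 × 4.07 = 2.035 m
Required I = P_cr·L_e²/(π²E) = 5.780×10^5 × 2.035² / (π² × 9.88×10^10) = 2.455×10^-6 m⁴
I_req = 2.455×10^6 mm⁴
Solid circle: I = πd⁴/64  ⇒  d = (64I/π)^(1/4) = (64×2.455×10^6/π)^(1/4) = 84.1 mm

d ≈ 84.1 mm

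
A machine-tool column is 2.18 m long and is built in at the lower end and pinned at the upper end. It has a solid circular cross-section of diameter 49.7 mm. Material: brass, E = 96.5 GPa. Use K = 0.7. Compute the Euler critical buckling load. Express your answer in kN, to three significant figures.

P_cr ≈ 122 kN

I = πd⁴/64 = π×49.7⁴/64 = 2.995×10^5 mm⁴
I = 2.995×10^5 mm⁴ = 2.995×10^-7 m⁴
Effective length L_e = K·L = 0.7 × 2.18 = 1.526 m
P_cr = π²EI / L_e² = π² × 96.5×10⁹ × 2.995×10^-7 / 1.526² = 1.225×10^5 N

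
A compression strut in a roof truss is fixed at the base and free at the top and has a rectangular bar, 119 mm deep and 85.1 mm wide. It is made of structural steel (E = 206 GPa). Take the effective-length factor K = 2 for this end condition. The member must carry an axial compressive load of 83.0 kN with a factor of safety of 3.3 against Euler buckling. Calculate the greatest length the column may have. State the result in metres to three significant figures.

Buckling occurs about the weak axis: I_min = h·b³/12 with b = 85.1 mm (the shorter side).
I_min = 119×85.1³/12 = 6.112×10^6 mm⁴
I = 6.112×10^-6 m⁴
Required critical load P_cr = n·P = 3.3 × 83.0 = 273.9 kN = 2.739×10^5 N
From P_cr = π²EI/(K·L)²:  L = (1/K)·√(π²EI/P_cr) = (1/2)·√(π²×2.06×10^11×6.112×10^-6/2.739×10^5)
L = 3.37 m

L_max ≈ 3.37 m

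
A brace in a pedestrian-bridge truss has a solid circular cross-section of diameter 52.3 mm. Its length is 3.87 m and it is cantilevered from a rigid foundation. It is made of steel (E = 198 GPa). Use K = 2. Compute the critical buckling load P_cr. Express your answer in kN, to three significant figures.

I = πd⁴/64 = π×52.3⁴/64 = 3.673×10^5 mm⁴
I = 3.673×10^5 mm⁴ = 3.673×10^-7 m⁴
Effective length L_e = K·L = 2 × 3.87 = 7.740 m
P_cr = π²EI / L_e² = π² × 198×10⁹ × 3.673×10^-7 / 7.740² = 1.198×10^4 N

P_cr ≈ 12.0 kN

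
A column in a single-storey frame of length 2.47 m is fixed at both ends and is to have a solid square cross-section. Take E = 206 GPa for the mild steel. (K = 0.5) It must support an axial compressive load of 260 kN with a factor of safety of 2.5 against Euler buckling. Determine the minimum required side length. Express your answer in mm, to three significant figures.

a ≈ 49.2 mm

Required P_cr = n·P = 2.5 × 260 = 650.0 kN
L_e = K·L = 0.5 × 2.47 = 1.235 m
Required I = P_cr·L_e²/(π²E) = 6.500×10^5 × 1.235² / (π² × 2.06×10^11) = 4.876×10^-7 m⁴
I_req = 4.876×10^5 mm⁴
Solid square: I = a⁴/12  ⇒  a = (12I)^(1/4) = (12×4.876×10^5)^(1/4) = 49.2 mm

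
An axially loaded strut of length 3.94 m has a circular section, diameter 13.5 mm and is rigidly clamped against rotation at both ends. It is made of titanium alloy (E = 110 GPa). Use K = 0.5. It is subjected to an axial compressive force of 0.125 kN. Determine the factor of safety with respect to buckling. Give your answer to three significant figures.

I = πd⁴/64 = π×13.5⁴/64 = 1.630×10^3 mm⁴
I = 1.630×10^3 mm⁴ = 1.630×10^-9 m⁴
Effective length L_e = K·L = 0.5 × 3.94 = 1.970 m
P_cr = π²EI / L_e² = π² × 110×10⁹ × 1.630×10^-9 / 1.970² = 456.1 N
Factor of safety n = P_cr / P = 0.45611 / 0.125 = 3.65

n ≈ 3.65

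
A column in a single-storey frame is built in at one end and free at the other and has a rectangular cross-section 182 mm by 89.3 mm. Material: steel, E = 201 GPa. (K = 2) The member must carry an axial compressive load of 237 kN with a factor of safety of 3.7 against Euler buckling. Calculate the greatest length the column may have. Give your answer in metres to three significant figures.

L_max ≈ 2.47 m

Buckling occurs about the weak axis: I_min = h·b³/12 with b = 89.3 mm (the shorter side).
I_min = 182×89.3³/12 = 1.080×10^7 mm⁴
I = 1.080×10^-5 m⁴
Required critical load P_cr = n·P = 3.7 × 237 = 876.9 kN = 8.769×10^5 N
From P_cr = π²EI/(K·L)²:  L = (1/K)·√(π²EI/P_cr) = (1/2)·√(π²×2.01×10^11×1.080×10^-5/8.769×10^5)
L = 2.47 m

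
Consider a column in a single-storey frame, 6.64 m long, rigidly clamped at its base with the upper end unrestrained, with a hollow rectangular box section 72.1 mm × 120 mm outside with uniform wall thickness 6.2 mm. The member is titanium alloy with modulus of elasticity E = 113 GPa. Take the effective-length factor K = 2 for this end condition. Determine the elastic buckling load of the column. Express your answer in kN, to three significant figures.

P_cr ≈ 11.6 kN

Inner dimensions: h_i = 120 − 2×6.2 = 107.6 mm, b_i = 72.1 − 2×6.2 = 59.70 mm
Weak-axis I_min = (h_o·b_o³ − h_i·b_i³)/12 with b_o = 72.1, b_i = 59.70 mm (shorter outer/inner sides).
I_min = (120×72.1³ − 107.6×59.70³)/12 = 1.840×10^6 mm⁴
I = 1.840×10^6 mm⁴ = 1.840×10^-6 m⁴
Effective length L_e = K·L = 2 × 6.64 = 13.28 m
P_cr = π²EI / L_e² = π² × 113×10⁹ × 1.840×10^-6 / 13.28² = 1.164×10^4 N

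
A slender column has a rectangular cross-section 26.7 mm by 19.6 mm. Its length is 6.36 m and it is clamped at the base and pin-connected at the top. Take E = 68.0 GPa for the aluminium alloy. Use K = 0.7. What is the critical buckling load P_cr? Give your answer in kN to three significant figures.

P_cr ≈ 0.567 kN

Buckling occurs about the weak axis: I_min = h·b³/12 with b = 19.6 mm (the shorter side).
I_min = 26.7×19.6³/12 = 1.675×10^4 mm⁴
I = 1.675×10^4 mm⁴ = 1.675×10^-8 m⁴
Effective length L_e = K·L = 0.7 × 6.36 = 4.452 m
P_cr = π²EI / L_e² = π² × 68.0×10⁹ × 1.675×10^-8 / 4.452² = 567.3 N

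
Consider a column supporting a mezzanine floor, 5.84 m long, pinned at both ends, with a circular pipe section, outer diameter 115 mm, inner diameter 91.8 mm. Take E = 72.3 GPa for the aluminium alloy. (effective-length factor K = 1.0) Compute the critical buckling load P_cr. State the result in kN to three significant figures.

d_o = 115 mm, d_i = 91.8 mm
I = π(d_o⁴ − d_i⁴)/64 = π(115⁴ − 91.80⁴)/64 = 5.099×10^6 mm⁴
I = 5.099×10^6 mm⁴ = 5.099×10^-6 m⁴
Effective length L_e = K·L = 1 × 5.84 = 5.840 m
P_cr = π²EI / L_e² = π² × 72.3×10⁹ × 5.099×10^-6 / 5.840² = 1.067×10^5 N

P_cr ≈ 107 kN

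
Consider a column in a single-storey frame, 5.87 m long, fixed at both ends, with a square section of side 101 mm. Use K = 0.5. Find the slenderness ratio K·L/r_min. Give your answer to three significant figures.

For a square r = a/√12 = 101/√12 = 29.16 mm
L_e = K·L = 0.5 × 5.87 m = 2.935 m = 2935.0 mm
λ = L_e / r_min = 2935.0 / 29.16 = 101

λ ≈ 101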